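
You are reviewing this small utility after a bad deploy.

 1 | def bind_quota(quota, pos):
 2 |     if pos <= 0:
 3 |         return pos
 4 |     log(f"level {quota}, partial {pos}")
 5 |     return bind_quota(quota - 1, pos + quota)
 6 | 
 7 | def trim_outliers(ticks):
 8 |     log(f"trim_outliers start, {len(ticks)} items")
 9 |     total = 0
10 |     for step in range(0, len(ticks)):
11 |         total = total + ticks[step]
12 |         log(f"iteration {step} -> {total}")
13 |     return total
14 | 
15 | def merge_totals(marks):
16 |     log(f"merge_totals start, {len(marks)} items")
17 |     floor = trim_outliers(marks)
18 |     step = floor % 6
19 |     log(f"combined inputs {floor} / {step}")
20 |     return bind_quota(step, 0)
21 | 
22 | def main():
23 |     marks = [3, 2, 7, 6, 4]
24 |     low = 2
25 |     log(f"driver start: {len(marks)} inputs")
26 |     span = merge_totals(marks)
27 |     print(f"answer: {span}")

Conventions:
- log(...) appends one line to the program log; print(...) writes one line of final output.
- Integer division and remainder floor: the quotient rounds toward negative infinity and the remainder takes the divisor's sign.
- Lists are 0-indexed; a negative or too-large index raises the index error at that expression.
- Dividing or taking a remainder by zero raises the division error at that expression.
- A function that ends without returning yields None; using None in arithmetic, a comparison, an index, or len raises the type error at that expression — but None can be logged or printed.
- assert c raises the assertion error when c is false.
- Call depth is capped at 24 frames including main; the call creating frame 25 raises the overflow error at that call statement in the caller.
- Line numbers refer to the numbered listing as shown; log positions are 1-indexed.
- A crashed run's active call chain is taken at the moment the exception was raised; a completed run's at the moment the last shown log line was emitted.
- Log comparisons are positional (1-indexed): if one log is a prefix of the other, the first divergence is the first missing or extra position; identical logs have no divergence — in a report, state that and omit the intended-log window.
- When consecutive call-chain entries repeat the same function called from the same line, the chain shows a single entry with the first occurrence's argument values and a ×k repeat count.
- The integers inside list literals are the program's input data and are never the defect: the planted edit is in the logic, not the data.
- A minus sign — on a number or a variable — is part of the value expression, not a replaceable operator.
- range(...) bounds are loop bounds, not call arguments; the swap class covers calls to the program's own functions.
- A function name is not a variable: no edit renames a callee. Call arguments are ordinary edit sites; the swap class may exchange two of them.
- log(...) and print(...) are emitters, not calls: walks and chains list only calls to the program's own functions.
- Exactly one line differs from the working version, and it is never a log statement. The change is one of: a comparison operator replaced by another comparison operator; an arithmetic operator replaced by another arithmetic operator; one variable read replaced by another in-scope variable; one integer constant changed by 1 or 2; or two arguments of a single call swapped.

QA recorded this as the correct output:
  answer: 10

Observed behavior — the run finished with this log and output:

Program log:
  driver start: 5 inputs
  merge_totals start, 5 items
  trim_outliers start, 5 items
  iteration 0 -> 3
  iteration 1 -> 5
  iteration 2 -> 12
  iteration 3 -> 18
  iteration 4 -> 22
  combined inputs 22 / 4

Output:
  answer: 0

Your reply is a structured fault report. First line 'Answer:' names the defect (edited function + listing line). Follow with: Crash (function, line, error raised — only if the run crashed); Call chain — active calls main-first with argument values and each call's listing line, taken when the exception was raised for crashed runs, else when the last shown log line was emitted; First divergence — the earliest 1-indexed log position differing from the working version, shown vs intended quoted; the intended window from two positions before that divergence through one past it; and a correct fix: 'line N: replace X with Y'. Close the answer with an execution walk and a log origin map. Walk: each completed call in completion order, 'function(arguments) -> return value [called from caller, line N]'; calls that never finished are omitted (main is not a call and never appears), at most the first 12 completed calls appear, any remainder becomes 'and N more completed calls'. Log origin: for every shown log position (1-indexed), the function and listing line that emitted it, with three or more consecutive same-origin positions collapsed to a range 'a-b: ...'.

Answer: the defect is in bind_quota at line 2.
The tell: The log ends early — 9 lines, where the working version next logs 'level 4, partial 0'.
Call chain: main -> merge_totals([3, 2, 7, 6, 4]) (called at line 26).
First divergence: position 10; the shown log stops at 9 lines while the working version next logs 'level 4, partial 0'.
Intended log window:
  8: iteration 4 -> 22
  9: combined inputs 22 / 4
  10: level 4, partial 0
  11: level 3, partial 4
Execution walk:
  trim_outliers([3, 2, 7, 6, 4]) -> 22  [called from merge_totals, line 17]
  bind_quota(4, 0) -> 0  [called from merge_totals, line 20]
  merge_totals([3, 2, 7, 6, 4]) -> 0  [called from main, line 26]
Log origin:
  1: logged in main at line 25
  2: logged in merge_totals at line 16
  3: logged in trim_outliers at line 8
  4-8: logged in trim_outliers at line 12
  9: logged in merge_totals at line 19
A correct fix: line 2: replace `pos` with `quota`.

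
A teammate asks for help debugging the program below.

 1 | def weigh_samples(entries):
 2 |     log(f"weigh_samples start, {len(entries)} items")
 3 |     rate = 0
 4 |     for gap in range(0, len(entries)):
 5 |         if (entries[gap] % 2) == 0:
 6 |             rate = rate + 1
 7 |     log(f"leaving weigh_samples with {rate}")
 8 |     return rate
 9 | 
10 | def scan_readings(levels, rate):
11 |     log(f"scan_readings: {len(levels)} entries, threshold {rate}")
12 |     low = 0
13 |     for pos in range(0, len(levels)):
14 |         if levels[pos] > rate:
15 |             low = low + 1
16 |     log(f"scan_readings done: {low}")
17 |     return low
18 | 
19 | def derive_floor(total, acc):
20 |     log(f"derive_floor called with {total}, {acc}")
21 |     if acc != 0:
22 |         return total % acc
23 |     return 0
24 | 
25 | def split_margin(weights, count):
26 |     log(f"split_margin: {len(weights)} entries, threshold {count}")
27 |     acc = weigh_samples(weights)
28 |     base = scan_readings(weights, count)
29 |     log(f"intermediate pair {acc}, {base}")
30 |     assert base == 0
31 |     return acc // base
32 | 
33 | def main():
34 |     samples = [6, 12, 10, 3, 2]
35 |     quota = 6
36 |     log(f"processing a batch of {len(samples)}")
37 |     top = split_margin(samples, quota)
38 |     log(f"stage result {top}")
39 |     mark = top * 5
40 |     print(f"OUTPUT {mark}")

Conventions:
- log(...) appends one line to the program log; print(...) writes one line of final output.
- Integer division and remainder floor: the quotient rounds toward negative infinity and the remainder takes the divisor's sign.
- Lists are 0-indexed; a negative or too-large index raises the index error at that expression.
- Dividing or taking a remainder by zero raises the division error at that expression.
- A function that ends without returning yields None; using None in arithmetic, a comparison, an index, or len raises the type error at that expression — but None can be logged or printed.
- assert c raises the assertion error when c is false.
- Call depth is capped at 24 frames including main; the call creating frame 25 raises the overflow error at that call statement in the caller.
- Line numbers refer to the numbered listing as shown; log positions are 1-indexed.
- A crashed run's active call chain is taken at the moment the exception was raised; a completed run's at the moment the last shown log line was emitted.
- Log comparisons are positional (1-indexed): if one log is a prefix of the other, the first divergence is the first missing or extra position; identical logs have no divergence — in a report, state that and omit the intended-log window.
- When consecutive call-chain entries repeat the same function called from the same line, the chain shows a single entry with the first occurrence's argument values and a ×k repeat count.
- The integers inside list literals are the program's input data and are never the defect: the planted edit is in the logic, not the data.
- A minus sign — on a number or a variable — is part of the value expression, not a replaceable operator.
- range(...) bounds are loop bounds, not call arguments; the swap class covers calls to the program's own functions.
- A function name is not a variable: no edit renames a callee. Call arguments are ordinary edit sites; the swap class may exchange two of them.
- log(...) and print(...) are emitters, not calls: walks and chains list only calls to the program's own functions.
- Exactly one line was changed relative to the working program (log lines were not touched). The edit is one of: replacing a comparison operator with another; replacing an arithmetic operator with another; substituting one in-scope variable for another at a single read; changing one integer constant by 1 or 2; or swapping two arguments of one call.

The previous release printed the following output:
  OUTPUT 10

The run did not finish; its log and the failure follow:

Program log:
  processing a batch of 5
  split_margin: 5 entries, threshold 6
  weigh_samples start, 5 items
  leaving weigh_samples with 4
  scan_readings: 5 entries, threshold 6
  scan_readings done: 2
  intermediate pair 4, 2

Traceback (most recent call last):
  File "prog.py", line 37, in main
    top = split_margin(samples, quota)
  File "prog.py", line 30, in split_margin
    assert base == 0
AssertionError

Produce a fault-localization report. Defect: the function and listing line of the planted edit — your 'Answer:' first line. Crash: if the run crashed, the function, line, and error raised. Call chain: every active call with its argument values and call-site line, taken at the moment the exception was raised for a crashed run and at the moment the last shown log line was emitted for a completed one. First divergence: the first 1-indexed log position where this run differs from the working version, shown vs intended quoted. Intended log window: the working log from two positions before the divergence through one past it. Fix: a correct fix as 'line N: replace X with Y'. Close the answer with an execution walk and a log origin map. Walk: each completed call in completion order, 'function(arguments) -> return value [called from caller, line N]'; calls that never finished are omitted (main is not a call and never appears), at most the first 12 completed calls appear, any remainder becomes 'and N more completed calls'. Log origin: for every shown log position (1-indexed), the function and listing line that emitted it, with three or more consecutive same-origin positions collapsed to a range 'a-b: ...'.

Answer: the defect is in split_margin at line 30.
Key fact: The shown log is a 7-line prefix of the intended one, whose next entry is 'stage result 2'.
Crash: split_margin, line 30, AssertionError.
Call chain: main -> split_margin([6, 12, 10, 3, 2], 6) (called at line 37).
First divergence: position 8 — after 7 matching lines the faulty run goes silent; intended next line 'stage result 2'.
Intended log window:
  6: scan_readings done: 2
  7: intermediate pair 4, 2
  8: stage result 2
Execution walk:
  weigh_samples([6, 12, 10, 3, 2]) -> 4  [called from split_margin, line 27]
  scan_readings([6, 12, 10, 3, 2], 6) -> 2  [called from split_margin, line 28]
Log origin:
  1: logged in main at line 36
  2: logged in split_margin at line 26
  3: logged in weigh_samples at line 2
  4: logged in weigh_samples at line 7
  5: logged in scan_readings at line 11
  6: logged in scan_readings at line 16
  7: logged in split_margin at line 29
A correct fix: line 30: replace `==` with `>`.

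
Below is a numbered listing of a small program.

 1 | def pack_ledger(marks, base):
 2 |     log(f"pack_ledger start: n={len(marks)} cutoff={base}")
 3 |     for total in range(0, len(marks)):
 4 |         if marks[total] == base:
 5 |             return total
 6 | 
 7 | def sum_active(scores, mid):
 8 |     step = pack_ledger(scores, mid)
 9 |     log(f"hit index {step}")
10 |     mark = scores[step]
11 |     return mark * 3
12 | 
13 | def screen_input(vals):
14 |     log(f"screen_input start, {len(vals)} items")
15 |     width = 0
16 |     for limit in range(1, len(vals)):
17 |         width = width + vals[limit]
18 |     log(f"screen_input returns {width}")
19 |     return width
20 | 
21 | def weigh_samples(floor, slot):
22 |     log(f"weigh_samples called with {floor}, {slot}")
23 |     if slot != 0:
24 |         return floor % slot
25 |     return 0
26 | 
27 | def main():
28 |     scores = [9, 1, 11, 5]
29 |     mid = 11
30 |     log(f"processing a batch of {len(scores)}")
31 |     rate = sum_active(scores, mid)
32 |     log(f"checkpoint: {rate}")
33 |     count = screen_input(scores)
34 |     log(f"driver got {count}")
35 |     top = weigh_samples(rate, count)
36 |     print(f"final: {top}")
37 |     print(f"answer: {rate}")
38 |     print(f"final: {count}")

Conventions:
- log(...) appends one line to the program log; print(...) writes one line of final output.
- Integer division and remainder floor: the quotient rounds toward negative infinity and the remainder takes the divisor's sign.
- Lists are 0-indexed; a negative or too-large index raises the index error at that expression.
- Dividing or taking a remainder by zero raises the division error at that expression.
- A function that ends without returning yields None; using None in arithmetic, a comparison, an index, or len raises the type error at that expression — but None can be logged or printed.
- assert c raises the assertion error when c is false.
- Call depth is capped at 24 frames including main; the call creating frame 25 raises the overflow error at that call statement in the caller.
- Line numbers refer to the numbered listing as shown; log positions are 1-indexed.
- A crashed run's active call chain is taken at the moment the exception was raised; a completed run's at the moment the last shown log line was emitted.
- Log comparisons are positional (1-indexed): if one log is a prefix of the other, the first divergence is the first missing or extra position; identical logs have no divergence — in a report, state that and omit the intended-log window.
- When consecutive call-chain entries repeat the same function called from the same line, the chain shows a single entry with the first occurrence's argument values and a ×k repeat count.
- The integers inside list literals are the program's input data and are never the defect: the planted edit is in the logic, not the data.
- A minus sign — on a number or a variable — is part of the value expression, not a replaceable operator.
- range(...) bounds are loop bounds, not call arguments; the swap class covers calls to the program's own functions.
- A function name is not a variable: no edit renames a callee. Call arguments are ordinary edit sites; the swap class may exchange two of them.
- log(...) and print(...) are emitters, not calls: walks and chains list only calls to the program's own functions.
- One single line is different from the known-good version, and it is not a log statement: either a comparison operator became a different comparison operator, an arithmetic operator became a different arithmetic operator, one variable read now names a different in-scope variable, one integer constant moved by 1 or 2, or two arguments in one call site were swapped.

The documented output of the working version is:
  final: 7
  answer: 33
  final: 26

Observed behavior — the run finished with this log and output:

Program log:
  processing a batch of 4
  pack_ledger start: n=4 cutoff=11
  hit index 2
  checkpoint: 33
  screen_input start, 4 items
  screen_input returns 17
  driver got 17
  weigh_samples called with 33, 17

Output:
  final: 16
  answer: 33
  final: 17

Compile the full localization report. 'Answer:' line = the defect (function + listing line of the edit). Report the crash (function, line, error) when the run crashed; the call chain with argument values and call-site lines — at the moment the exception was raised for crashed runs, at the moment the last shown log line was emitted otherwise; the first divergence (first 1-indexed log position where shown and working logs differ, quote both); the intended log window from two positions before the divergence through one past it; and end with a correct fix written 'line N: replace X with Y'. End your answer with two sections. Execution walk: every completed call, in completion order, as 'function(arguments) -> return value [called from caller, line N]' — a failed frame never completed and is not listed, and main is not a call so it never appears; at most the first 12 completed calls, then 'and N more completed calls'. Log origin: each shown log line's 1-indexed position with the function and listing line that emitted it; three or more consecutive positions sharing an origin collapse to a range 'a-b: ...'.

Answer: the defect is in screen_input at line 16.
Key observation: Position 6 is the first bad log line: 'screen_input returns 17' should read 'screen_input returns 26'.
Call chain: main -> weigh_samples(33, 17) (called at line 35).
First divergence: position 6 — the shown line 'screen_input returns 17' should read 'screen_input returns 26'.
Intended log window:
  4: checkpoint: 33
  5: screen_input start, 4 items
  6: screen_input returns 26
  7: driver got 26
Execution walk:
  pack_ledger([9, 1, 11, 5], 11) -> 2  [called from sum_active, line 8]
  sum_active([9, 1, 11, 5], 11) -> 33  [called from main, line 31]
  screen_input([9, 1, 11, 5]) -> 17  [called from main, line 33]
  weigh_samples(33, 17) -> 16  [called from main, line 35]
Log origins:
  1: from main, line 30
  2: from pack_ledger, line 2
  3: from sum_active, line 9
  4: from main, line 32
  5: from screen_input, line 14
  6: from screen_input, line 18
  7: from main, line 34
  8: from weigh_samples, line 22
A correct fix: line 16: replace `1` with `0`.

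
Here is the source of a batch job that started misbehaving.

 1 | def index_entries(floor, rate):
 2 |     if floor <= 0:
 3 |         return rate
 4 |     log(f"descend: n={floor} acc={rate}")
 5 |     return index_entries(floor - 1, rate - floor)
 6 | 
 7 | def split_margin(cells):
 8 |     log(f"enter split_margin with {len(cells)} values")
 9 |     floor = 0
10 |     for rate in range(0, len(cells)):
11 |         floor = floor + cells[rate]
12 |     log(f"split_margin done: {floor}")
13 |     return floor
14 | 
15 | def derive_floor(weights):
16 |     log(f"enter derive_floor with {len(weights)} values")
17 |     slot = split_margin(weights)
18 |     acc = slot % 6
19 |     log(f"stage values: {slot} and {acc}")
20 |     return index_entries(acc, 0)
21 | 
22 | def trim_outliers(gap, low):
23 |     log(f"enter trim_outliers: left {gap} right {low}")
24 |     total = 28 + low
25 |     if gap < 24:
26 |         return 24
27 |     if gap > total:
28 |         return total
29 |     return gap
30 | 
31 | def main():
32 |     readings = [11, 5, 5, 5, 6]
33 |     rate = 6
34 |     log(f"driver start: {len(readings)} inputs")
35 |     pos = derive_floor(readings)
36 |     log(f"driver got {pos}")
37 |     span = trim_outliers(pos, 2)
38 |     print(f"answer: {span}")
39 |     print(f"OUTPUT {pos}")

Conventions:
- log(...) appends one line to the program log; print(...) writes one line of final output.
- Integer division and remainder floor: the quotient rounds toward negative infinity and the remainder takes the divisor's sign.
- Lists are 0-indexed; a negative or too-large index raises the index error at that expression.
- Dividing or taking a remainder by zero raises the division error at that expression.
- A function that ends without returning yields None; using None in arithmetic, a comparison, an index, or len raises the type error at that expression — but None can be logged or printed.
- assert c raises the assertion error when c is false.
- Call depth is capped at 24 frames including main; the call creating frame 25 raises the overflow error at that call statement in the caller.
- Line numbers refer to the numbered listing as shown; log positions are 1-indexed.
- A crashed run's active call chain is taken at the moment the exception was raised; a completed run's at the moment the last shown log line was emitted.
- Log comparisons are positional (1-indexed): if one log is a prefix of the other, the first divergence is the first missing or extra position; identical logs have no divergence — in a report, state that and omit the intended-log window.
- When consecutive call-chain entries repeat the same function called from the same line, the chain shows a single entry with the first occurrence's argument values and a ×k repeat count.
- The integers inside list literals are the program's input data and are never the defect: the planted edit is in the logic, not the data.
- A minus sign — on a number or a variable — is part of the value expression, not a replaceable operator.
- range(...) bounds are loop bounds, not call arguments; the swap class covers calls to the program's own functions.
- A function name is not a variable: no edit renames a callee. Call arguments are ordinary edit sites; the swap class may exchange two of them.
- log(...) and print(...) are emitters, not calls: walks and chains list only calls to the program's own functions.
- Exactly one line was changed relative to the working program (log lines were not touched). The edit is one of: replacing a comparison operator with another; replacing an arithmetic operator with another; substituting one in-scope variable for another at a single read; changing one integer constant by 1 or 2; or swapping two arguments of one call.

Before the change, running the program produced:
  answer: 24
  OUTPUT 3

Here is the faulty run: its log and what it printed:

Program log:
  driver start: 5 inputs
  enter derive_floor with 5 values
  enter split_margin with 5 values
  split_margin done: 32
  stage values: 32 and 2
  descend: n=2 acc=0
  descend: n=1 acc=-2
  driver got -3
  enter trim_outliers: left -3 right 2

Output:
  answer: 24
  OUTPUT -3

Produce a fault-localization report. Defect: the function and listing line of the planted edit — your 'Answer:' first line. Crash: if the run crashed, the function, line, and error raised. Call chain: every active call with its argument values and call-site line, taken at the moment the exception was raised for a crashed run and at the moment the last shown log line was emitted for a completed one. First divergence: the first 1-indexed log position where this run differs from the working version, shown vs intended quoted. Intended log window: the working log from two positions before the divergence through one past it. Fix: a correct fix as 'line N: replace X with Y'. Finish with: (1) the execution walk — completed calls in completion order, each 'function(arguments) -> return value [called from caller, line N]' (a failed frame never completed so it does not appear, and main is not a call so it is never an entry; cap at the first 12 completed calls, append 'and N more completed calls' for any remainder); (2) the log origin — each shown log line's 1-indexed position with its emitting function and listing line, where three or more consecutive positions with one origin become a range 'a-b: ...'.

Answer: the defect is in index_entries at line 5.
Key fact: Everything matches until log position 7, which reads 'descend: n=1 acc=-2' in place of 'descend: n=1 acc=2'.
Call chain: main -> trim_outliers(-3, 2) (called at line 37).
First divergence: at position 7 the run shows 'descend: n=1 acc=-2' where the working version logs 'descend: n=1 acc=2'.
Intended log window:
  5: stage values: 32 and 2
  6: descend: n=2 acc=0
  7: descend: n=1 acc=2
  8: driver got 3
Execution walk:
  split_margin([11, 5, 5, 5, 6]) -> 32  [called from derive_floor, line 17]
  index_entries(0, -3) -> -3  [called from index_entries, line 5]
  index_entries(1, -2) -> -3  [called from index_entries, line 5]
  index_entries(2, 0) -> -3  [called from derive_floor, line 20]
  derive_floor([11, 5, 5, 5, 6]) -> -3  [called from main, line 35]
  trim_outliers(-3, 2) -> 24  [called from main, line 37]
Log line origins:
  1: from main, line 34
  2: from derive_floor, line 16
  3: from split_margin, line 8
  4: from split_margin, line 12
  5: from derive_floor, line 19
  6: from index_entries, line 4
  7: from index_entries, line 4
  8: from main, line 36
  9: from trim_outliers, line 23
A correct fix: line 5: replace `rate - floor` with `rate + floor`.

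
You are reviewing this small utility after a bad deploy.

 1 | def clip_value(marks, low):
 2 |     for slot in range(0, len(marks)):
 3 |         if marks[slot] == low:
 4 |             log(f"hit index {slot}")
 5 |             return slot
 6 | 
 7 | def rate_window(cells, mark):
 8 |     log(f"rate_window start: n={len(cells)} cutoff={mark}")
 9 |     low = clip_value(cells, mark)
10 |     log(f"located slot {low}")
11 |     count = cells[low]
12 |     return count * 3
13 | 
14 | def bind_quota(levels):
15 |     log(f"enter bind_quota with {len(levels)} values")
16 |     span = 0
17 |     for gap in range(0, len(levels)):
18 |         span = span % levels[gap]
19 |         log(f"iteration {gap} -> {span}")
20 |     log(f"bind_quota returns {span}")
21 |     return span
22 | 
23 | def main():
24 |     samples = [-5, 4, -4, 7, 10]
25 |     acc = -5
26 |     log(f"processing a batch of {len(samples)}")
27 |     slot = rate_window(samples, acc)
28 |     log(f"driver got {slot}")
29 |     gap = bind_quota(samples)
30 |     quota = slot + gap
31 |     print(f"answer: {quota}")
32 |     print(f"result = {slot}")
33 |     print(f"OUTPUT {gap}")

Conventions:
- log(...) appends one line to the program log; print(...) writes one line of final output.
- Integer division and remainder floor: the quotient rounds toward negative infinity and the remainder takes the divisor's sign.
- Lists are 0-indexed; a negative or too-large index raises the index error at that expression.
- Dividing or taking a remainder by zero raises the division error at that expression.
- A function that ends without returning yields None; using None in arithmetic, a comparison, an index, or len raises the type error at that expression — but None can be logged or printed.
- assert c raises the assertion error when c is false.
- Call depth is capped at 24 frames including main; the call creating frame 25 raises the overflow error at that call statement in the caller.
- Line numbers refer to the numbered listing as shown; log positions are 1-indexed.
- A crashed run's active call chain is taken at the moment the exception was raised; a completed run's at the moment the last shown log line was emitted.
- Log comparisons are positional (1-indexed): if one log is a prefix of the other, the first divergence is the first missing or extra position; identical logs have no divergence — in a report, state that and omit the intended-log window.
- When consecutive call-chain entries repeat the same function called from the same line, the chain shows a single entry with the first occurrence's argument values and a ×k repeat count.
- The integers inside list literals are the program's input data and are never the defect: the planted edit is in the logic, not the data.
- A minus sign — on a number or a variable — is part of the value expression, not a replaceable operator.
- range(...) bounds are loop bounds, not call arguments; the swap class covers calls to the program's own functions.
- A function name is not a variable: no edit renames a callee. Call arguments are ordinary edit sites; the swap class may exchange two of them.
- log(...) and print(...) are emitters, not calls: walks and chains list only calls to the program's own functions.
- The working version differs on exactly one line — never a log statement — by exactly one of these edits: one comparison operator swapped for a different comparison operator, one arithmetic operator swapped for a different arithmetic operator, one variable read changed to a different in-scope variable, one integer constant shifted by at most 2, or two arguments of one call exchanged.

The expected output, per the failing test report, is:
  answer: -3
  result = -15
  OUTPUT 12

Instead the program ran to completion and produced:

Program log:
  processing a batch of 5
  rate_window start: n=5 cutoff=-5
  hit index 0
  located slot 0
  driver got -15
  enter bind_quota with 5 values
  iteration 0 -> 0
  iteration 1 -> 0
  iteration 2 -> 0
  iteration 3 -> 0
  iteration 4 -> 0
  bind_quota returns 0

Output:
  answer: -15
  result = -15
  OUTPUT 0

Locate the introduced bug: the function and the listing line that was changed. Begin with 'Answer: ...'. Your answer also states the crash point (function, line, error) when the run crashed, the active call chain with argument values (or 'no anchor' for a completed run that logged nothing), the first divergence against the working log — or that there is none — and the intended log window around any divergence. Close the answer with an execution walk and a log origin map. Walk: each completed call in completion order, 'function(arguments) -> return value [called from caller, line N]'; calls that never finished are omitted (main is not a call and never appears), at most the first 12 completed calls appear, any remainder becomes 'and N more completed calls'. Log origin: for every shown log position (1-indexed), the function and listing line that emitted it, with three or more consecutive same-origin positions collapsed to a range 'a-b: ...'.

Answer: the defect is in bind_quota at line 18.
Key fact: Everything matches until log position 7, which reads 'iteration 0 -> 0' in place of 'iteration 0 -> -5'.
Call chain: main -> bind_quota([-5, 4, -4, 7, 10]) (called at line 29).
First divergence: at position 7 the run shows 'iteration 0 -> 0' where the working version logs 'iteration 0 -> -5'.
Intended log window:
  5: driver got -15
  6: enter bind_quota with 5 values
  7: iteration 0 -> -5
  8: iteration 1 -> -1
Execution walk:
  clip_value([-5, 4, -4, 7, 10], -5) -> 0  [called from rate_window, line 9]
  rate_window([-5, 4, -4, 7, 10], -5) -> -15  [called from main, line 27]
  bind_quota([-5, 4, -4, 7, 10]) -> 0  [called from main, line 29]
Origin of each log line:
  1 — main, line 26
  2 — rate_window, line 8
  3 — clip_value, line 4
  4 — rate_window, line 10
  5 — main, line 28
  6 — bind_quota, line 15
  7-11 — bind_quota, line 19
  12 — bind_quota, line 20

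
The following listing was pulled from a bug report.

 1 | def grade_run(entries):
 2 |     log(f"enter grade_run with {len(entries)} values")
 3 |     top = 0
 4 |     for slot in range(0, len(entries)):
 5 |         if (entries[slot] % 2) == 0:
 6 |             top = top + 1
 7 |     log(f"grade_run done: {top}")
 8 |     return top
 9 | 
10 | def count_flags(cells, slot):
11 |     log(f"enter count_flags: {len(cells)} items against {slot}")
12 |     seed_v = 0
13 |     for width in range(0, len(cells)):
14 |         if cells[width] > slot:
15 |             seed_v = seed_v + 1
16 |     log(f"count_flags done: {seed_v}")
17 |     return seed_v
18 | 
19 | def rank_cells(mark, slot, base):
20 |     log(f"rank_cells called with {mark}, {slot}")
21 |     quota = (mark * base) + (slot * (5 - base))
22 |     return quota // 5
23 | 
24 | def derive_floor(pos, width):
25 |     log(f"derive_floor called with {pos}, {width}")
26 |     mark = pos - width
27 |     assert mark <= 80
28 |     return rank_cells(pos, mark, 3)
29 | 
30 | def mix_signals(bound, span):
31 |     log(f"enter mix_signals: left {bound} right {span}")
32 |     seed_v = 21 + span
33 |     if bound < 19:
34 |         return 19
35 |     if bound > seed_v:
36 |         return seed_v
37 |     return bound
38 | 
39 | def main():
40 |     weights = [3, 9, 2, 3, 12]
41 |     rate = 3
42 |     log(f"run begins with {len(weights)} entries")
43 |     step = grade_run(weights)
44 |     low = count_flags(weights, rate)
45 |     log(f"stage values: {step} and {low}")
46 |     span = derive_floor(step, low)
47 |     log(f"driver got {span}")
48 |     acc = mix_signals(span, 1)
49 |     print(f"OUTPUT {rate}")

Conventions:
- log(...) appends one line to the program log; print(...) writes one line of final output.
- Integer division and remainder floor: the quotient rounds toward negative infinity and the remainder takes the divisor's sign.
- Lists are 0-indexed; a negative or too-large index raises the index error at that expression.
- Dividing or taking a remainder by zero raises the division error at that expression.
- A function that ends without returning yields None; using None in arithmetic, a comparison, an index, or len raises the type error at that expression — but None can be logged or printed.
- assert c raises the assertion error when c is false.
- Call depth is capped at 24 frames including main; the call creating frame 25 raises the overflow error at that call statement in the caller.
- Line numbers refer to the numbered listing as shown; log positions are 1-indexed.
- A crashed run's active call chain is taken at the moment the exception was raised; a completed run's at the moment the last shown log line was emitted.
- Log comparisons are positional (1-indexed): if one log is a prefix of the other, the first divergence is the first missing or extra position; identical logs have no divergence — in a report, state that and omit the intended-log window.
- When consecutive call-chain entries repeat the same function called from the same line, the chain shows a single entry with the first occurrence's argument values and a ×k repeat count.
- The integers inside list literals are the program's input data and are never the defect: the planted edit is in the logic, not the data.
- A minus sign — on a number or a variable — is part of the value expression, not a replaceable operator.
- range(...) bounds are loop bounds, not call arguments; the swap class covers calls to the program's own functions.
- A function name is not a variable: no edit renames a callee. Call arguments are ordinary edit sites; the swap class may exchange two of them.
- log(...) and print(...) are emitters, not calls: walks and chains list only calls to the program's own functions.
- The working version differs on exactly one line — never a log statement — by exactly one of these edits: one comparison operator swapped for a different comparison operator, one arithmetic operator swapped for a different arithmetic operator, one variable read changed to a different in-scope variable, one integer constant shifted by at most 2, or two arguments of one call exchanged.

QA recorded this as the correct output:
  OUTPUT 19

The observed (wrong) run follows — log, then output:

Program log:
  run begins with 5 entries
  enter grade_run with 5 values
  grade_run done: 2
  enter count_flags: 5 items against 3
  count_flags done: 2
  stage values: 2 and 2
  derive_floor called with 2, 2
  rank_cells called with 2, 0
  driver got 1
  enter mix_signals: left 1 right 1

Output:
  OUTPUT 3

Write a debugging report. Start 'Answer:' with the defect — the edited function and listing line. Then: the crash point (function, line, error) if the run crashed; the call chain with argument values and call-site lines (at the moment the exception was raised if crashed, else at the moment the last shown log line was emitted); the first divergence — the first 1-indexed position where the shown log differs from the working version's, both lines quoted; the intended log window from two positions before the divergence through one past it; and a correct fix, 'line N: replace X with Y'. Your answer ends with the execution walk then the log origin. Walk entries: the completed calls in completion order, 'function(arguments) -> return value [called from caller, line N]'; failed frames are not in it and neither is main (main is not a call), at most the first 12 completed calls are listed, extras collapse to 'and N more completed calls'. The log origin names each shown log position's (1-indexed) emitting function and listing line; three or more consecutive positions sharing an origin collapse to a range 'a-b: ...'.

Answer: the defect is in main at line 49.
The tell: Log streams are identical — the defect surfaces only in the printed output.
Call chain: main -> mix_signals(1, 1) (called at line 48).
First divergence: none; the two logs match at every position.
Execution walk:
  grade_run([3, 9, 2, 3, 12]) -> 2  [called from main, line 43]
  count_flags([3, 9, 2, 3, 12], 3) -> 2  [called from main, line 44]
  rank_cells(2, 0, 3) -> 1  [called from derive_floor, line 28]
  derive_floor(2, 2) -> 1  [called from main, line 46]
  mix_signals(1, 1) -> 19  [called from main, line 48]
Log origin:
  1 — main, line 42
  2 — grade_run, line 2
  3 — grade_run, line 7
  4 — count_flags, line 11
  5 — count_flags, line 16
  6 — main, line 45
  7 — derive_floor, line 25
  8 — rank_cells, line 20
  9 — main, line 47
  10 — mix_signals, line 31
A correct fix: line 49: replace `rate` with `acc`.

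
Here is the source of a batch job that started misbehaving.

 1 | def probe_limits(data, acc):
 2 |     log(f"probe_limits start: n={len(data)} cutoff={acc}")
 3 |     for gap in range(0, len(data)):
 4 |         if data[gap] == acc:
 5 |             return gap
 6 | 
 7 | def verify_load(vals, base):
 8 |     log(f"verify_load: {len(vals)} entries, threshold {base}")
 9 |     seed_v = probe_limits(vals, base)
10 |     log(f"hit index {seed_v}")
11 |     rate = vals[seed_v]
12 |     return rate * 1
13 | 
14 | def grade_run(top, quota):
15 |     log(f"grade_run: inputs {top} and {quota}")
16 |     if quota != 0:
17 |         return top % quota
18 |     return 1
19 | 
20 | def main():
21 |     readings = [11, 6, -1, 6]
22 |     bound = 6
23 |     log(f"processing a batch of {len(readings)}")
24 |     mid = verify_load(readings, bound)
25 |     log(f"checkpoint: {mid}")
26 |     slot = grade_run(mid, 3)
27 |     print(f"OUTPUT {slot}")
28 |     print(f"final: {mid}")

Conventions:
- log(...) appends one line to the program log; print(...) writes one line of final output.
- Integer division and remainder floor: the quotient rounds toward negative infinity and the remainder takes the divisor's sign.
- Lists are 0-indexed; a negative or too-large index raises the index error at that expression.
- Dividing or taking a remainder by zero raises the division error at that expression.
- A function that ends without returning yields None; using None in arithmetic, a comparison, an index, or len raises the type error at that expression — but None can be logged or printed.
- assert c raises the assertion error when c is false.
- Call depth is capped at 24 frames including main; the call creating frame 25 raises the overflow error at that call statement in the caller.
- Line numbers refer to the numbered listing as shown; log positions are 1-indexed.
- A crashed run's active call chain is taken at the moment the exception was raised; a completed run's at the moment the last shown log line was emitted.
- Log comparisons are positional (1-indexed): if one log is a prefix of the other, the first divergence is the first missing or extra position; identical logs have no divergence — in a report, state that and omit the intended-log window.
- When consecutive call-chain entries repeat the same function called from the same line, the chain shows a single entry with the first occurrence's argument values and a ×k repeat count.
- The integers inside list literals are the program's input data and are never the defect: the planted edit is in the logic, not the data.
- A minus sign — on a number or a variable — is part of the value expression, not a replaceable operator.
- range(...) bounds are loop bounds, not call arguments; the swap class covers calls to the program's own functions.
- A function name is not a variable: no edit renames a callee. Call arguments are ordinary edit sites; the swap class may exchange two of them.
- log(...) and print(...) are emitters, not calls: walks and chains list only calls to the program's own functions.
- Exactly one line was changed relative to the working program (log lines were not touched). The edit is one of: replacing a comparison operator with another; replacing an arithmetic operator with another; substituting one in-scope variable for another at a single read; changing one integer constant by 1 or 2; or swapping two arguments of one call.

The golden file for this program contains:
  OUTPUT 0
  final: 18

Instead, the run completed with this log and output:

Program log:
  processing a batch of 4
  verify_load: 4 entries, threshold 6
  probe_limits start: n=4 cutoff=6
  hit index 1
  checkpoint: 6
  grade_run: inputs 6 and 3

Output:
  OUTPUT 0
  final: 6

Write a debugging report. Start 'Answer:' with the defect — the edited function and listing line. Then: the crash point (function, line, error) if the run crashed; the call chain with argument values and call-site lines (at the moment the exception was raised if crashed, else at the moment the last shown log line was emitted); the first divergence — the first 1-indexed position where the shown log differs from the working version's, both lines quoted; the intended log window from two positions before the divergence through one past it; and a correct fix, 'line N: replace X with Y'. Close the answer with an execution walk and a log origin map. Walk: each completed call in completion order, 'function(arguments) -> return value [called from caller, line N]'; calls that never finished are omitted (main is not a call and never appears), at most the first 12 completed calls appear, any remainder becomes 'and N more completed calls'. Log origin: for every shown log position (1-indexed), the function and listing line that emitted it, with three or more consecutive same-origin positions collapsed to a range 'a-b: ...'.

Answer: the defect is in verify_load at line 12.
Key observation: The earliest visible damage is log position 5 — 'checkpoint: 6' rather than the intended 'checkpoint: 18'.
Call chain: main -> grade_run(6, 3) (called at line 26).
First divergence: at position 5 the run shows 'checkpoint: 6' where the working version logs 'checkpoint: 18'.
Intended log window:
  3: probe_limits start: n=4 cutoff=6
  4: hit index 1
  5: checkpoint: 18
  6: grade_run: inputs 18 and 3
Execution walk:
  probe_limits([11, 6, -1, 6], 6) -> 1  [called from verify_load, line 9]
  verify_load([11, 6, -1, 6], 6) -> 6  [called from main, line 24]
  grade_run(6, 3) -> 0  [called from main, line 26]
Log origins:
  1: from main, line 23
  2: from verify_load, line 8
  3: from probe_limits, line 2
  4: from verify_load, line 10
  5: from main, line 25
  6: from grade_run, line 15
A correct fix: line 12: replace `1` with `3`.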